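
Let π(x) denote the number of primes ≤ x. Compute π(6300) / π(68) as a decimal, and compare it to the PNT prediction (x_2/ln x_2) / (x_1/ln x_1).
π(6300)/π(68) = 819/19 ≈ 43.1053;  PNT prediction ≈ 44.6858.

π(68) = 19 and π(6300) = 819, so π(6300)/π(68) ≈ 43.1053. The PNT-predicted ratio is (6300/ln(6300)) / (68/ln(68)) ≈ 44.6858. The two agree to within a few percent, as expected.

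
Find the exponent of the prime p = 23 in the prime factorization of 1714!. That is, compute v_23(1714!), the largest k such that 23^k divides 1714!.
v_23(1714!) = 77

Legendre's formula: v_p(n!) = Σ_{k ≥ 1} ⌊n / p^k⌋. For p = 23, n = 1714, the terms are:
  ⌊1714/23^1⌋ = ⌊1714/23⌋ = 74
  ⌊1714/23^2⌋ = ⌊1714/529⌋ = 3
(the next term ⌊1714/23^3⌋ = 0, terminating the sum). Summing: v_23(1714!) = 74 + 3 = 77.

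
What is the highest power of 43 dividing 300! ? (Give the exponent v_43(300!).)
v_43(300!) = 6

Legendre's formula: v_p(n!) = Σ_{k ≥ 1} ⌊n / p^k⌋. For p = 43, n = 300, the terms are:
  ⌊300/43^1⌋ = ⌊300/43⌋ = 6
(the next term ⌊300/43^2⌋ = 0, terminating the sum). Summing: v_43(300!) = 6 = 6.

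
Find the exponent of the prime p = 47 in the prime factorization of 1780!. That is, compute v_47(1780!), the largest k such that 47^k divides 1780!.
v_47(1780!) = 37

Legendre's formula: v_p(n!) = Σ_{k ≥ 1} ⌊n / p^k⌋. For p = 47, n = 1780, the terms are:
  ⌊1780/47^1⌋ = ⌊1780/47⌋ = 37
(the next term ⌊1780/47^2⌋ = 0, terminating the sum). Summing: v_47(1780!) = 37 = 37.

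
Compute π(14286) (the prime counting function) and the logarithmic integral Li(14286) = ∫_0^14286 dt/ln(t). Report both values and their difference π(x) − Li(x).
π(14286) = 1676;  Li(14286) ≈ 1702.18;  π(x) − Li(x) ≈ -26.18.

Direct count of primes ≤ 14286 gives π(14286) = 1676. Numerical evaluation of the logarithmic integral gives Li(14286) ≈ 1702.18. The difference π(x) − Li(x) ≈ -26.18 is typically negative for small/moderate x (Li(x) overestimates), though Littlewood's theorem shows this sign changes infinitely often.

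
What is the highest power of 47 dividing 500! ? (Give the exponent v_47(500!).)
v_47(500!) = 10

Legendre's formula: v_p(n!) = Σ_{k ≥ 1} ⌊n / p^k⌋. For p = 47, n = 500, the terms are:
  ⌊500/47^1⌋ = ⌊500/47⌋ = 10
(the next term ⌊500/47^2⌋ = 0, terminating the sum). Summing: v_47(500!) = 10 = 10.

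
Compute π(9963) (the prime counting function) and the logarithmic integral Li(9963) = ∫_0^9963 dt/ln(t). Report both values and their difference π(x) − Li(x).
π(9963) = 1227;  Li(9963) ≈ 1242.12;  π(x) − Li(x) ≈ -15.12.

Direct count of primes ≤ 9963 gives π(9963) = 1227. Numerical evaluation of the logarithmic integral gives Li(9963) ≈ 1242.12. The difference π(x) − Li(x) ≈ -15.12 is typically negative for small/moderate x (Li(x) overestimates), though Littlewood's theorem shows this sign changes infinitely often.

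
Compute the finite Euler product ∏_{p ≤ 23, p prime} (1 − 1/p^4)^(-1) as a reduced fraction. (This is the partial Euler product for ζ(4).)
∏ = 179711034607426083154393/166042662475294310400000

The primes p ≤ 23 are [2, 3, 5, 7, 11, 13, 17, 19, 23]. For each prime, (1 − 1/p^4)^(-1) = p^4 / (p^4 − 1). The product is (1 − 1/2^4)^(-1), (1 − 1/3^4)^(-1), (1 − 1/5^4)^(-1), (1 − 1/7^4)^(-1), (1 − 1/11^4)^(-1), (1 − 1/13^4)^(-1), (1 − 1/17^4)^(-1), (1 − 1/19^4)^(-1), (1 − 1/23^4)^(-1) = ∏ p^4 / (p^4 − 1) = 179711034607426083154393/166042662475294310400000.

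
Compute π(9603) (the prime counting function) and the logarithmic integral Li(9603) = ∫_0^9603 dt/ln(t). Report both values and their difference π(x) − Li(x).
π(9603) = 1185;  Li(9603) ≈ 1202.94;  π(x) − Li(x) ≈ -17.94.

Direct count of primes ≤ 9603 gives π(9603) = 1185. Numerical evaluation of the logarithmic integral gives Li(9603) ≈ 1202.94. The difference π(x) − Li(x) ≈ -17.94 is typically negative for small/moderate x (Li(x) overestimates), though Littlewood's theorem shows this sign changes infinitely often.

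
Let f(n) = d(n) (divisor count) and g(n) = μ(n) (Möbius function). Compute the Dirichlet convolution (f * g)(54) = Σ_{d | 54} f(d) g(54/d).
(d * μ)(54) = 1

Divisors of 54: [1, 2, 3, 6, 9, 18, 27, 54]. For each d | 54:
  d = 1: d(1) · μ(54/1) = 1 · 0 = 0
  d = 2: d(2) · μ(54/2) = 2 · 0 = 0
  d = 3: d(3) · μ(54/3) = 2 · 0 = 0
  d = 6: d(6) · μ(54/6) = 4 · 0 = 0
  d = 9: d(9) · μ(54/9) = 3 · 1 = 3
  d = 18: d(18) · μ(54/18) = 6 · -1 = -6
  d = 27: d(27) · μ(54/27) = 4 · -1 = -4
  d = 54: d(54) · μ(54/54) = 8 · 1 = 8
Summing: (d * μ)(54) = 0 + 0 + 0 + 0 + 3 + -6 + -4 + 8 = 1.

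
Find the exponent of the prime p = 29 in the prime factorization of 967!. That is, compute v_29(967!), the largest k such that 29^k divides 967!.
v_29(967!) = 34

Legendre's formula: v_p(n!) = Σ_{k ≥ 1} ⌊n / p^k⌋. For p = 29, n = 967, the terms are:
  ⌊967/29^1⌋ = ⌊967/29⌋ = 33
  ⌊967/29^2⌋ = ⌊967/841⌋ = 1
(the next term ⌊967/29^3⌋ = 0, terminating the sum). Summing: v_29(967!) = 33 + 1 = 34.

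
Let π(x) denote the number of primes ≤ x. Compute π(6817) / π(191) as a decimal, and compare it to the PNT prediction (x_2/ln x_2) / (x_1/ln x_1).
π(6817)/π(191) = 876/43 ≈ 20.3721;  PNT prediction ≈ 21.2366.

π(191) = 43 and π(6817) = 876, so π(6817)/π(191) ≈ 20.3721. The PNT-predicted ratio is (6817/ln(6817)) / (191/ln(191)) ≈ 21.2366. The two agree to within a few percent, as expected.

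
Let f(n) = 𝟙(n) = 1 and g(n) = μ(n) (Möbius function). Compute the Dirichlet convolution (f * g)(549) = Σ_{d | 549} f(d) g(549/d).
(𝟙 * μ)(549) = 0

Divisors of 549: [1, 3, 9, 61, 183, 549]. For each d | 549:
  d = 1: 𝟙(1) · μ(549/1) = 1 · 0 = 0
  d = 3: 𝟙(3) · μ(549/3) = 1 · 1 = 1
  d = 9: 𝟙(9) · μ(549/9) = 1 · -1 = -1
  d = 61: 𝟙(61) · μ(549/61) = 1 · 0 = 0
  d = 183: 𝟙(183) · μ(549/183) = 1 · -1 = -1
  d = 549: 𝟙(549) · μ(549/549) = 1 · 1 = 1
Summing: (𝟙 * μ)(549) = 0 + 1 + -1 + 0 + -1 + 1 = 0.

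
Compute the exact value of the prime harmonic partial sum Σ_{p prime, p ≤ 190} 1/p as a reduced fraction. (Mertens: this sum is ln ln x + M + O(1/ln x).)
Σ 1/p = 10408867916382550633331528920459565913027063402071390584941986323453055203/5397346292805549782720214077673687806275517530364350655459511599582614290

π(190) = 42, so the primes ≤ 190 are [2, 3, 5, 7, 11, 13, 17, 19, 23, 29, 31, 37, 41, 43, 47, 53, 59, 61, 67, 71, 73, 79, 83, 89, 97, 101, 103, 107, 109, 113, 127, 131, 137, 139, 149, 151, 157, 163, 167, 173, 179, 181]. Summing 1/p over these primes: 10408867916382550633331528920459565913027063402071390584941986323453055203/5397346292805549782720214077673687806275517530364350655459511599582614290 ≈ 1.9285. Mertens estimate ln ln(190) + 0.2615 ≈ 1.9192.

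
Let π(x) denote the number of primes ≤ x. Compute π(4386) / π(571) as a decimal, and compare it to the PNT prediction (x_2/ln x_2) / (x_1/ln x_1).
π(4386)/π(571) = 597/105 ≈ 5.6857;  PNT prediction ≈ 5.8139.

π(571) = 105 and π(4386) = 597, so π(4386)/π(571) ≈ 5.6857. The PNT-predicted ratio is (4386/ln(4386)) / (571/ln(571)) ≈ 5.8139. The two agree to within a few percent, as expected.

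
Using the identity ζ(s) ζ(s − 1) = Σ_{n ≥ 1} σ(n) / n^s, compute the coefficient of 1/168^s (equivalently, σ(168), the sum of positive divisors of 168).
σ(168) = 480

In the product (Σ m^0/m^s)(Σ k / k^s) = Σ (Σ_{d | n} d) / n^s, the coefficient of 1/n^s is σ(n) = Σ_{d | n} d. For n = 168, divisors are [1, 2, 3, 4, 6, 7, 8, 12, 14, 21, 24, 28, 42, 56, 84, 168]; summing: σ(168) = 480.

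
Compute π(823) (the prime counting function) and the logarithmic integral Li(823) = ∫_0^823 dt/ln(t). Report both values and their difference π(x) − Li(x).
π(823) = 143;  Li(823) ≈ 151.63;  π(x) − Li(x) ≈ -8.63.

Direct count of primes ≤ 823 gives π(823) = 143. Numerical evaluation of the logarithmic integral gives Li(823) ≈ 151.63. The difference π(x) − Li(x) ≈ -8.63 is typically negative for small/moderate x (Li(x) overestimates), though Littlewood's theorem shows this sign changes infinitely often.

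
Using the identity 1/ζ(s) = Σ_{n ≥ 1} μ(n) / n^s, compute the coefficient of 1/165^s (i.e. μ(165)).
μ(165) = -1

Factor n = 165 = 3 · 5 · 11. μ(n) = 0 if any exponent ≥ 2 (not squarefree); otherwise μ(n) = (−1)^{ω(n)} where ω(n) is the number of distinct prime factors. Applying: μ(165) = -1.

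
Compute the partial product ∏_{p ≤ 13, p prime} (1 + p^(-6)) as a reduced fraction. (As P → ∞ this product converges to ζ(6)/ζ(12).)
∏ = 261167492243135861/256778456493448890

The primes p ≤ 13 are [2, 3, 5, 7, 11, 13]. For each, (1 + 1/p^6) = (p^6 + 1)/p^6. Multiplying these fractions over p ∈ [2, 3, 5, 7, 11, 13] gives 261167492243135861/256778456493448890. (In the limit P → ∞ this tends to ζ(6)/ζ(12).)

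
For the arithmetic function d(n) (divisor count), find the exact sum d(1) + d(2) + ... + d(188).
Σ_{n ≤ 188} d(n) = 1015

Compute d(n) for each 1 ≤ n ≤ 188: d(1) = 1, d(2) = 2, d(3) = 2, d(4) = 3, d(5) = 2, d(6) = 4, d(7) = 2, d(8) = 4, d(9) = 3, d(10) = 4, d(11) = 2, d(12) = 6, d(13) = 2, d(14) = 4, d(15) = 4, d(16) = 5, d(17) = 2, d(18) = 6, d(19) = 2, d(20) = 6, d(21) = 4, d(22) = 4, d(23) = 2, d(24) = 8, d(25) = 3, d(26) = 4, d(27) = 4, d(28) = 6, d(29) = 2, d(30) = 8, d(31) = 2, d(32) = 6, d(33) = 4, d(34) = 4, d(35) = 4, d(36) = 9, d(37) = 2, d(38) = 4, d(39) = 4, d(40) = 8, d(41) = 2, d(42) = 8, d(43) = 2, d(44) = 6, d(45) = 6, d(46) = 4, d(47) = 2, d(48) = 10, d(49) = 3, d(50) = 6, d(51) = 4, d(52) = 6, d(53) = 2, d(54) = 8, d(55) = 4, d(56) = 8, d(57) = 4, d(58) = 4, d(59) = 2, d(60) = 12, d(61) = 2, d(62) = 4, d(63) = 6, d(64) = 7, d(65) = 4, d(66) = 8, d(67) = 2, d(68) = 6, d(69) = 4, d(70) = 8, d(71) = 2, d(72) = 12, d(73) = 2, d(74) = 4, d(75) = 6, d(76) = 6, d(77) = 4, d(78) = 8, d(79) = 2, d(80) = 10, d(81) = 5, d(82) = 4, d(83) = 2, d(84) = 12, d(85) = 4, d(86) = 4, d(87) = 4, d(88) = 8, d(89) = 2, d(90) = 12, d(91) = 4, d(92) = 6, d(93) = 4, d(94) = 4, d(95) = 4, d(96) = 12, d(97) = 2, d(98) = 6, d(99) = 6, d(100) = 9, d(101) = 2, d(102) = 8, d(103) = 2, d(104) = 8, d(105) = 8, d(106) = 4, d(107) = 2, d(108) = 12, d(109) = 2, d(110) = 8, d(111) = 4, d(112) = 10, d(113) = 2, d(114) = 8, d(115) = 4, d(116) = 6, d(117) = 6, d(118) = 4, d(119) = 4, d(120) = 16, d(121) = 3, d(122) = 4, d(123) = 4, d(124) = 6, d(125) = 4, d(126) = 12, d(127) = 2, d(128) = 8, d(129) = 4, d(130) = 8, d(131) = 2, d(132) = 12, d(133) = 4, d(134) = 4, d(135) = 8, d(136) = 8, d(137) = 2, d(138) = 8, d(139) = 2, d(140) = 12, d(141) = 4, d(142) = 4, d(143) = 4, d(144) = 15, d(145) = 4, d(146) = 4, d(147) = 6, d(148) = 6, d(149) = 2, d(150) = 12, d(151) = 2, d(152) = 8, d(153) = 6, d(154) = 8, d(155) = 4, d(156) = 12, d(157) = 2, d(158) = 4, d(159) = 4, d(160) = 12, d(161) = 4, d(162) = 10, d(163) = 2, d(164) = 6, d(165) = 8, d(166) = 4, d(167) = 2, d(168) = 16, d(169) = 3, d(170) = 8, d(171) = 6, d(172) = 6, d(173) = 2, d(174) = 8, d(175) = 6, d(176) = 10, d(177) = 4, d(178) = 4, d(179) = 2, d(180) = 18, d(181) = 2, d(182) = 8, d(183) = 4, d(184) = 8, d(185) = 4, d(186) = 8, d(187) = 4, d(188) = 6. Summing all 188 values: 1015. (Dirichlet's divisor formula: Σ_{n ≤ x} d(n) = x ln(x) + (2γ − 1) x + O(√x). For x = 188, the asymptotic estimate is ≈ 1013.48.)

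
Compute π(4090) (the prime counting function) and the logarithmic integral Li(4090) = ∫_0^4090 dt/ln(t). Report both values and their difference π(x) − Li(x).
π(4090) = 562;  Li(4090) ≈ 576.20;  π(x) − Li(x) ≈ -14.20.

Direct count of primes ≤ 4090 gives π(4090) = 562. Numerical evaluation of the logarithmic integral gives Li(4090) ≈ 576.20. The difference π(x) − Li(x) ≈ -14.20 is typically negative for small/moderate x (Li(x) overestimates), though Littlewood's theorem shows this sign changes infinitely often.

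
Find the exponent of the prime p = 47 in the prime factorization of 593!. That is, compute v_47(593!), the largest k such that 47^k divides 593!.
v_47(593!) = 12

Legendre's formula: v_p(n!) = Σ_{k ≥ 1} ⌊n / p^k⌋. For p = 47, n = 593, the terms are:
  ⌊593/47^1⌋ = ⌊593/47⌋ = 12
(the next term ⌊593/47^2⌋ = 0, terminating the sum). Summing: v_47(593!) = 12 = 12.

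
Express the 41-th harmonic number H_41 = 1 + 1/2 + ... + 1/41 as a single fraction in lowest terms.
H_41 = 85691034670497533/19914562703599200

Direct summation: H_41 = 1 + 1/2 + ... + 1/41. The least common denominator is lcm(1, ..., 41) = 219060189739591200; over this denominator the numerator is 219060189739591200 + 109530094869795600 + 73020063246530400 + 54765047434897800 + 43812037947918240 + 36510031623265200 + 31294312819941600 + 27382523717448900 + 24340021082176800 + 21906018973959120 + 19914562703599200 + 18255015811632600 + 16850783826122400 + 15647156409970800 + 14604012649306080 + 13691261858724450 + 12885893514093600 + 12170010541088400 + 11529483670504800 + 10953009486979560 + 10431437606647200 + 9957281351799600 + 9524356075634400 + 9127507905816300 + 8762407589583648 + 8425391913061200 + 8113340360725600 + 7823578204985400 + 7553799646192800 + 7302006324653040 + 7066457733535200 + 6845630929362225 + 6638187567866400 + 6442946757046800 + 6258862563988320 + 6085005270544200 + 5920545668637600 + 5764741835252400 + 5616927942040800 + 5476504743489780 + 5342931457063200 = 942601381375472863, so H_41 = 942601381375472863/219060189739591200; reducing by gcd(942601381375472863, 219060189739591200) = 11 gives 85691034670497533/19914562703599200 ≈ 4.30293. (The PNT-adjacent estimate ln(41) + γ ≈ 4.29079 matches within O(1/n).)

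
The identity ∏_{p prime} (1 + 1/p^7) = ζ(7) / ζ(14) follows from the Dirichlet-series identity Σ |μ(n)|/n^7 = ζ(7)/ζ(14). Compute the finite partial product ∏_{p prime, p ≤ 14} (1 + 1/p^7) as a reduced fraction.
∏ = 131129952026000311359081292/130052142598591679794453125

The primes p ≤ 14 are [2, 3, 5, 7, 11, 13]. For each, (1 + 1/p^7) = (p^7 + 1)/p^7. Multiplying these fractions over p ∈ [2, 3, 5, 7, 11, 13] gives 131129952026000311359081292/130052142598591679794453125. (In the limit P → ∞ this tends to ζ(7)/ζ(14).)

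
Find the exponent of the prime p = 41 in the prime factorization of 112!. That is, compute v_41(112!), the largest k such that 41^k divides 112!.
v_41(112!) = 2

Legendre's formula: v_p(n!) = Σ_{k ≥ 1} ⌊n / p^k⌋. For p = 41, n = 112, the terms are:
  ⌊112/41^1⌋ = ⌊112/41⌋ = 2
(the next term ⌊112/41^2⌋ = 0, terminating the sum). Summing: v_41(112!) = 2 = 2.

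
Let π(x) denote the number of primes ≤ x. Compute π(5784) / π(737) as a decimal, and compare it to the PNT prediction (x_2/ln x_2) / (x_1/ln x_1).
π(5784)/π(737) = 759/130 ≈ 5.8385;  PNT prediction ≈ 5.9816.

π(737) = 130 and π(5784) = 759, so π(5784)/π(737) ≈ 5.8385. The PNT-predicted ratio is (5784/ln(5784)) / (737/ln(737)) ≈ 5.9816. The two agree to within a few percent, as expected.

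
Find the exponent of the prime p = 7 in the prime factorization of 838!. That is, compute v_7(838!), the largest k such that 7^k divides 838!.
v_7(838!) = 138

Legendre's formula: v_p(n!) = Σ_{k ≥ 1} ⌊n / p^k⌋. For p = 7, n = 838, the terms are:
  ⌊838/7^1⌋ = ⌊838/7⌋ = 119
  ⌊838/7^2⌋ = ⌊838/49⌋ = 17
  ⌊838/7^3⌋ = ⌊838/343⌋ = 2
(the next term ⌊838/7^4⌋ = 0, terminating the sum). Summing: v_7(838!) = 119 + 17 + 2 = 138.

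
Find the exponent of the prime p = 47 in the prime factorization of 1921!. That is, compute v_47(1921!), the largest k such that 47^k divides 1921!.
v_47(1921!) = 40

Legendre's formula: v_p(n!) = Σ_{k ≥ 1} ⌊n / p^k⌋. For p = 47, n = 1921, the terms are:
  ⌊1921/47^1⌋ = ⌊1921/47⌋ = 40
(the next term ⌊1921/47^2⌋ = 0, terminating the sum). Summing: v_47(1921!) = 40 = 40.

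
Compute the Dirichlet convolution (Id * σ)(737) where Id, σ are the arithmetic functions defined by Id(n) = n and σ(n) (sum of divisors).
(Id * σ)(737) = 3105

Divisors of 737: [1, 11, 67, 737]. For each d | 737:
  d = 1: Id(1) · σ(737/1) = 1 · 816 = 816
  d = 11: Id(11) · σ(737/11) = 11 · 68 = 748
  d = 67: Id(67) · σ(737/67) = 67 · 12 = 804
  d = 737: Id(737) · σ(737/737) = 737 · 1 = 737
Summing: (Id * σ)(737) = 816 + 748 + 804 + 737 = 3105.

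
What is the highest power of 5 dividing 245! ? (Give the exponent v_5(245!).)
v_5(245!) = 59

Legendre's formula: v_p(n!) = Σ_{k ≥ 1} ⌊n / p^k⌋. For p = 5, n = 245, the terms are:
  ⌊245/5^1⌋ = ⌊245/5⌋ = 49
  ⌊245/5^2⌋ = ⌊245/25⌋ = 9
  ⌊245/5^3⌋ = ⌊245/125⌋ = 1
(the next term ⌊245/5^4⌋ = 0, terminating the sum). Summing: v_5(245!) = 49 + 9 + 1 = 59.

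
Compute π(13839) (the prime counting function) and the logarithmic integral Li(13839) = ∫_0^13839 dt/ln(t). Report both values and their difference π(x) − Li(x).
π(13839) = 1635;  Li(13839) ≈ 1655.38;  π(x) − Li(x) ≈ -20.38.

Direct count of primes ≤ 13839 gives π(13839) = 1635. Numerical evaluation of the logarithmic integral gives Li(13839) ≈ 1655.38. The difference π(x) − Li(x) ≈ -20.38 is typically negative for small/moderate x (Li(x) overestimates), though Littlewood's theorem shows this sign changes infinitely often.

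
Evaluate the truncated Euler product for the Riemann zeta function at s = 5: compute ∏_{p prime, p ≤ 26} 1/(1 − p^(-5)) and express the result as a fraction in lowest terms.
∏ = 582482264223124461788463317320875/561738592476112179351889397970176

The primes p ≤ 26 are [2, 3, 5, 7, 11, 13, 17, 19, 23]. For each prime, (1 − 1/p^5)^(-1) = p^5 / (p^5 − 1). The product is (1 − 1/2^5)^(-1), (1 − 1/3^5)^(-1), (1 − 1/5^5)^(-1), (1 − 1/7^5)^(-1), (1 − 1/11^5)^(-1), (1 − 1/13^5)^(-1), (1 − 1/17^5)^(-1), (1 − 1/19^5)^(-1), (1 − 1/23^5)^(-1) = ∏ p^5 / (p^5 − 1) = 582482264223124461788463317320875/561738592476112179351889397970176.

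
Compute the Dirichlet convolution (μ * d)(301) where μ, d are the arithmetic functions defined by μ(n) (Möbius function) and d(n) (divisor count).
(μ * d)(301) = 1

Divisors of 301: [1, 7, 43, 301]. For each d | 301:
  d = 1: μ(1) · d(301/1) = 1 · 4 = 4
  d = 7: μ(7) · d(301/7) = -1 · 2 = -2
  d = 43: μ(43) · d(301/43) = -1 · 2 = -2
  d = 301: μ(301) · d(301/301) = 1 · 1 = 1
Summing: (μ * d)(301) = 4 + -2 + -2 + 1 = 1.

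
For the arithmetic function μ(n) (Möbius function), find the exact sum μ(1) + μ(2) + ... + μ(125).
Σ_{n ≤ 125} μ(n) = -1

Compute μ(n) for each 1 ≤ n ≤ 125: μ(1) = 1, μ(2) = -1, μ(3) = -1, μ(4) = 0, μ(5) = -1, μ(6) = 1, μ(7) = -1, μ(8) = 0, μ(9) = 0, μ(10) = 1, μ(11) = -1, μ(12) = 0, μ(13) = -1, μ(14) = 1, μ(15) = 1, μ(16) = 0, μ(17) = -1, μ(18) = 0, μ(19) = -1, μ(20) = 0, μ(21) = 1, μ(22) = 1, μ(23) = -1, μ(24) = 0, μ(25) = 0, μ(26) = 1, μ(27) = 0, μ(28) = 0, μ(29) = -1, μ(30) = -1, μ(31) = -1, μ(32) = 0, μ(33) = 1, μ(34) = 1, μ(35) = 1, μ(36) = 0, μ(37) = -1, μ(38) = 1, μ(39) = 1, μ(40) = 0, μ(41) = -1, μ(42) = -1, μ(43) = -1, μ(44) = 0, μ(45) = 0, μ(46) = 1, μ(47) = -1, μ(48) = 0, μ(49) = 0, μ(50) = 0, μ(51) = 1, μ(52) = 0, μ(53) = -1, μ(54) = 0, μ(55) = 1, μ(56) = 0, μ(57) = 1, μ(58) = 1, μ(59) = -1, μ(60) = 0, μ(61) = -1, μ(62) = 1, μ(63) = 0, μ(64) = 0, μ(65) = 1, μ(66) = -1, μ(67) = -1, μ(68) = 0, μ(69) = 1, μ(70) = -1, μ(71) = -1, μ(72) = 0, μ(73) = -1, μ(74) = 1, μ(75) = 0, μ(76) = 0, μ(77) = 1, μ(78) = -1, μ(79) = -1, μ(80) = 0, μ(81) = 0, μ(82) = 1, μ(83) = -1, μ(84) = 0, μ(85) = 1, μ(86) = 1, μ(87) = 1, μ(88) = 0, μ(89) = -1, μ(90) = 0, μ(91) = 1, μ(92) = 0, μ(93) = 1, μ(94) = 1, μ(95) = 1, μ(96) = 0, μ(97) = -1, μ(98) = 0, μ(99) = 0, μ(100) = 0, μ(101) = -1, μ(102) = -1, μ(103) = -1, μ(104) = 0, μ(105) = -1, μ(106) = 1, μ(107) = -1, μ(108) = 0, μ(109) = -1, μ(110) = -1, μ(111) = 1, μ(112) = 0, μ(113) = -1, μ(114) = -1, μ(115) = 1, μ(116) = 0, μ(117) = 0, μ(118) = 1, μ(119) = 1, μ(120) = 0, μ(121) = 0, μ(122) = 1, μ(123) = 1, μ(124) = 0, μ(125) = 0. Summing all 125 values: -1. (Mertens function M(x) = Σ_{n ≤ x} μ(n); on average M(x) should be small (PNT ⟺ M(x) = o(x)).)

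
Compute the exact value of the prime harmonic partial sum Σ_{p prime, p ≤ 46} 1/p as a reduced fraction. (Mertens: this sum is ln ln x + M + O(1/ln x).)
Σ 1/p = 21460568175640361/13082761331670030

π(46) = 14, so the primes ≤ 46 are [2, 3, 5, 7, 11, 13, 17, 19, 23, 29, 31, 37, 41, 43]. Summing 1/p over these primes: 21460568175640361/13082761331670030 ≈ 1.6404. Mertens estimate ln ln(46) + 0.2615 ≈ 1.6040.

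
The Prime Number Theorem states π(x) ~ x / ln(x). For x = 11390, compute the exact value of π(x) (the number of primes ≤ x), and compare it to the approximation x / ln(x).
π(11390) = 1374;  x/ln(x) ≈ 1219.42;  relative error ≈ 11.25%.

Directly count primes up to 11390: π(11390) = 1374. The PNT approximation gives 11390/ln(11390) ≈ 11390/9.34049 ≈ 1219.42. Relative error (π(x) − x/ln(x)) / π(x) ≈ 11.25%; the approximation is known to undercount slightly (Li(x) is a better estimate).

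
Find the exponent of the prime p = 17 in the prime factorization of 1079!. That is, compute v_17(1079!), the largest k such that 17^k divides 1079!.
v_17(1079!) = 66

Legendre's formula: v_p(n!) = Σ_{k ≥ 1} ⌊n / p^k⌋. For p = 17, n = 1079, the terms are:
  ⌊1079/17^1⌋ = ⌊1079/17⌋ = 63
  ⌊1079/17^2⌋ = ⌊1079/289⌋ = 3
(the next term ⌊1079/17^3⌋ = 0, terminating the sum). Summing: v_17(1079!) = 63 + 3 = 66.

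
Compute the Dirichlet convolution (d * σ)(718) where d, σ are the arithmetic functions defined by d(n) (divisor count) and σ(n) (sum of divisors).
(d * σ)(718) = 1810

Divisors of 718: [1, 2, 359, 718]. For each d | 718:
  d = 1: d(1) · σ(718/1) = 1 · 1080 = 1080
  d = 2: d(2) · σ(718/2) = 2 · 360 = 720
  d = 359: d(359) · σ(718/359) = 2 · 3 = 6
  d = 718: d(718) · σ(718/718) = 4 · 1 = 4
Summing: (d * σ)(718) = 1080 + 720 + 6 + 4 = 1810.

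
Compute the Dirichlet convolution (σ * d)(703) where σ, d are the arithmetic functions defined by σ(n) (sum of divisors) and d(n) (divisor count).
(σ * d)(703) = 880

Divisors of 703: [1, 19, 37, 703]. For each d | 703:
  d = 1: σ(1) · d(703/1) = 1 · 4 = 4
  d = 19: σ(19) · d(703/19) = 20 · 2 = 40
  d = 37: σ(37) · d(703/37) = 38 · 2 = 76
  d = 703: σ(703) · d(703/703) = 760 · 1 = 760
Summing: (σ * d)(703) = 4 + 40 + 76 + 760 = 880.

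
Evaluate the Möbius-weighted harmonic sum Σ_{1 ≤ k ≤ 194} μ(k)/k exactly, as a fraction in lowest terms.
Σ μ(k)/k = -162685145434507819720231919124130110542776026835685412824952315254342218891/10471704020615314823179750081330797558038652774832687274326525057653363714330

Values of μ(k) for 1 ≤ k ≤ 194: μ(1) = 1, μ(2) = -1, μ(3) = -1, μ(5) = -1, μ(6) = 1, μ(7) = -1, μ(10) = 1, μ(11) = -1, μ(13) = -1, μ(14) = 1, μ(15) = 1, μ(17) = -1, μ(19) = -1, μ(21) = 1, μ(22) = 1, μ(23) = -1, μ(26) = 1, μ(29) = -1, μ(30) = -1, μ(31) = -1, μ(33) = 1, μ(34) = 1, μ(35) = 1, μ(37) = -1, μ(38) = 1, μ(39) = 1, μ(41) = -1, μ(42) = -1, μ(43) = -1, μ(46) = 1, μ(47) = -1, μ(51) = 1, μ(53) = -1, μ(55) = 1, μ(57) = 1, μ(58) = 1, μ(59) = -1, μ(61) = -1, μ(62) = 1, μ(65) = 1, μ(66) = -1, μ(67) = -1, μ(69) = 1, μ(70) = -1, μ(71) = -1, μ(73) = -1, μ(74) = 1, μ(77) = 1, μ(78) = -1, μ(79) = -1, μ(82) = 1, μ(83) = -1, μ(85) = 1, μ(86) = 1, μ(87) = 1, μ(89) = -1, μ(91) = 1, μ(93) = 1, μ(94) = 1, μ(95) = 1, μ(97) = -1, μ(101) = -1, μ(102) = -1, μ(103) = -1, μ(105) = -1, μ(106) = 1, μ(107) = -1, μ(109) = -1, μ(110) = -1, μ(111) = 1, μ(113) = -1, μ(114) = -1, μ(115) = 1, μ(118) = 1, μ(119) = 1, μ(122) = 1, μ(123) = 1, μ(127) = -1, μ(129) = 1, μ(130) = -1, μ(131) = -1, μ(133) = 1, μ(134) = 1, μ(137) = -1, μ(138) = -1, μ(139) = -1, μ(141) = 1, μ(142) = 1, μ(143) = 1, μ(145) = 1, μ(146) = 1, μ(149) = -1, μ(151) = -1, μ(154) = -1, μ(155) = 1, μ(157) = -1, μ(158) = 1, μ(159) = 1, μ(161) = 1, μ(163) = -1, μ(165) = -1, μ(166) = 1, μ(167) = -1, μ(170) = -1, μ(173) = -1, μ(174) = -1, μ(177) = 1, μ(178) = 1, μ(179) = -1, μ(181) = -1, μ(182) = -1, μ(183) = 1, μ(185) = 1, μ(186) = -1, μ(187) = 1, μ(190) = -1, μ(191) = -1, μ(193) = -1, μ(194) = 1, with μ = 0 on non-squarefree integers. Summing μ(k)/k for k where μ(k) ≠ 0 gives -162685145434507819720231919124130110542776026835685412824952315254342218891/10471704020615314823179750081330797558038652774832687274326525057653363714330 ≈ -0.0155. (PNT ⟺ this sum → 0 as n → ∞.)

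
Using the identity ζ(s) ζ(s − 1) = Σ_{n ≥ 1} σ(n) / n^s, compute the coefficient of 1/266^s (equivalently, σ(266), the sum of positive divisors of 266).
σ(266) = 480

In the product (Σ m^0/m^s)(Σ k / k^s) = Σ (Σ_{d | n} d) / n^s, the coefficient of 1/n^s is σ(n) = Σ_{d | n} d. For n = 266, divisors are [1, 2, 7, 14, 19, 38, 133, 266]; summing: σ(266) = 480.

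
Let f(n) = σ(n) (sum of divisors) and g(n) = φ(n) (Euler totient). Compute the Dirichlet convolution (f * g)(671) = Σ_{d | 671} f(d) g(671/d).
(σ * φ)(671) = 2684

Divisors of 671: [1, 11, 61, 671]. For each d | 671:
  d = 1: σ(1) · φ(671/1) = 1 · 600 = 600
  d = 11: σ(11) · φ(671/11) = 12 · 60 = 720
  d = 61: σ(61) · φ(671/61) = 62 · 10 = 620
  d = 671: σ(671) · φ(671/671) = 744 · 1 = 744
Summing: (σ * φ)(671) = 600 + 720 + 620 + 744 = 2684.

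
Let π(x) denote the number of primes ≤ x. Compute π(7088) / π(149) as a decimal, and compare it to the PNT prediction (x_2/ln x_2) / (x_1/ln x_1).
π(7088)/π(149) = 909/35 ≈ 25.9714;  PNT prediction ≈ 26.8482.

π(149) = 35 and π(7088) = 909, so π(7088)/π(149) ≈ 25.9714. The PNT-predicted ratio is (7088/ln(7088)) / (149/ln(149)) ≈ 26.8482. The two agree to within a few percent, as expected.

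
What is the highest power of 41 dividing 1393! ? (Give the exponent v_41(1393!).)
v_41(1393!) = 33

Legendre's formula: v_p(n!) = Σ_{k ≥ 1} ⌊n / p^k⌋. For p = 41, n = 1393, the terms are:
  ⌊1393/41^1⌋ = ⌊1393/41⌋ = 33
(the next term ⌊1393/41^2⌋ = 0, terminating the sum). Summing: v_41(1393!) = 33 = 33.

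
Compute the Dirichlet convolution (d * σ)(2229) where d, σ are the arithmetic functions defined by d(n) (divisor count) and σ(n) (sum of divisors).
(d * σ)(2229) = 4476

Divisors of 2229: [1, 3, 743, 2229]. For each d | 2229:
  d = 1: d(1) · σ(2229/1) = 1 · 2976 = 2976
  d = 3: d(3) · σ(2229/3) = 2 · 744 = 1488
  d = 743: d(743) · σ(2229/743) = 2 · 4 = 8
  d = 2229: d(2229) · σ(2229/2229) = 4 · 1 = 4
Summing: (d * σ)(2229) = 2976 + 1488 + 8 + 4 = 4476.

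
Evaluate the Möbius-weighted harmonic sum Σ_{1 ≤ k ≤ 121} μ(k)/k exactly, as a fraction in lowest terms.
Σ μ(k)/k = -57036343158881297864991132838495688289960443/6322010928083521557629041258308732498654937398

Values of μ(k) for 1 ≤ k ≤ 121: μ(1) = 1, μ(2) = -1, μ(3) = -1, μ(5) = -1, μ(6) = 1, μ(7) = -1, μ(10) = 1, μ(11) = -1, μ(13) = -1, μ(14) = 1, μ(15) = 1, μ(17) = -1, μ(19) = -1, μ(21) = 1, μ(22) = 1, μ(23) = -1, μ(26) = 1, μ(29) = -1, μ(30) = -1, μ(31) = -1, μ(33) = 1, μ(34) = 1, μ(35) = 1, μ(37) = -1, μ(38) = 1, μ(39) = 1, μ(41) = -1, μ(42) = -1, μ(43) = -1, μ(46) = 1, μ(47) = -1, μ(51) = 1, μ(53) = -1, μ(55) = 1, μ(57) = 1, μ(58) = 1, μ(59) = -1, μ(61) = -1, μ(62) = 1, μ(65) = 1, μ(66) = -1, μ(67) = -1, μ(69) = 1, μ(70) = -1, μ(71) = -1, μ(73) = -1, μ(74) = 1, μ(77) = 1, μ(78) = -1, μ(79) = -1, μ(82) = 1, μ(83) = -1, μ(85) = 1, μ(86) = 1, μ(87) = 1, μ(89) = -1, μ(91) = 1, μ(93) = 1, μ(94) = 1, μ(95) = 1, μ(97) = -1, μ(101) = -1, μ(102) = -1, μ(103) = -1, μ(105) = -1, μ(106) = 1, μ(107) = -1, μ(109) = -1, μ(110) = -1, μ(111) = 1, μ(113) = -1, μ(114) = -1, μ(115) = 1, μ(118) = 1, μ(119) = 1, with μ = 0 on non-squarefree integers. Summing μ(k)/k for k where μ(k) ≠ 0 gives -57036343158881297864991132838495688289960443/6322010928083521557629041258308732498654937398 ≈ -0.0090. (PNT ⟺ this sum → 0 as n → ∞.)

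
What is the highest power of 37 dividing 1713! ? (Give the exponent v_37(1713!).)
v_37(1713!) = 47

Legendre's formula: v_p(n!) = Σ_{k ≥ 1} ⌊n / p^k⌋. For p = 37, n = 1713, the terms are:
  ⌊1713/37^1⌋ = ⌊1713/37⌋ = 46
  ⌊1713/37^2⌋ = ⌊1713/1369⌋ = 1
(the next term ⌊1713/37^3⌋ = 0, terminating the sum). Summing: v_37(1713!) = 46 + 1 = 47.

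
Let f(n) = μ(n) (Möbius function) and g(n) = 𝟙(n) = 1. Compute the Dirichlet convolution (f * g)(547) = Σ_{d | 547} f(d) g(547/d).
(μ * 𝟙)(547) = 0

Divisors of 547: [1, 547]. For each d | 547:
  d = 1: μ(1) · 𝟙(547/1) = 1 · 1 = 1
  d = 547: μ(547) · 𝟙(547/547) = -1 · 1 = -1
Summing: (μ * 𝟙)(547) = 1 + -1 = 0.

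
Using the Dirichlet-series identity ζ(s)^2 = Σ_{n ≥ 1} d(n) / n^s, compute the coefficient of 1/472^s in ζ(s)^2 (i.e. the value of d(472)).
d(472) = 8

ζ(s)^2 = (Σ 1/m^s)(Σ 1/k^s). The coefficient of 1/n^s in the product is the number of ordered pairs (m, k) with mk = n, which equals d(n). For n = 472, divisors are [1, 2, 4, 8, 59, 118, 236, 472], so d(472) = 8.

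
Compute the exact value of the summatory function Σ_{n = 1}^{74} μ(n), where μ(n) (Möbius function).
Σ_{n ≤ 74} μ(n) = -3

Compute μ(n) for each 1 ≤ n ≤ 74: μ(1) = 1, μ(2) = -1, μ(3) = -1, μ(4) = 0, μ(5) = -1, μ(6) = 1, μ(7) = -1, μ(8) = 0, μ(9) = 0, μ(10) = 1, μ(11) = -1, μ(12) = 0, μ(13) = -1, μ(14) = 1, μ(15) = 1, μ(16) = 0, μ(17) = -1, μ(18) = 0, μ(19) = -1, μ(20) = 0, μ(21) = 1, μ(22) = 1, μ(23) = -1, μ(24) = 0, μ(25) = 0, μ(26) = 1, μ(27) = 0, μ(28) = 0, μ(29) = -1, μ(30) = -1, μ(31) = -1, μ(32) = 0, μ(33) = 1, μ(34) = 1, μ(35) = 1, μ(36) = 0, μ(37) = -1, μ(38) = 1, μ(39) = 1, μ(40) = 0, μ(41) = -1, μ(42) = -1, μ(43) = -1, μ(44) = 0, μ(45) = 0, μ(46) = 1, μ(47) = -1, μ(48) = 0, μ(49) = 0, μ(50) = 0, μ(51) = 1, μ(52) = 0, μ(53) = -1, μ(54) = 0, μ(55) = 1, μ(56) = 0, μ(57) = 1, μ(58) = 1, μ(59) = -1, μ(60) = 0, μ(61) = -1, μ(62) = 1, μ(63) = 0, μ(64) = 0, μ(65) = 1, μ(66) = -1, μ(67) = -1, μ(68) = 0, μ(69) = 1, μ(70) = -1, μ(71) = -1, μ(72) = 0, μ(73) = -1, μ(74) = 1. Summing all 74 values: -3. (Mertens function M(x) = Σ_{n ≤ x} μ(n); on average M(x) should be small (PNT ⟺ M(x) = o(x)).)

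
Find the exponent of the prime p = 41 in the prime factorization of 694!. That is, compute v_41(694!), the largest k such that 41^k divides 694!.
v_41(694!) = 16

Legendre's formula: v_p(n!) = Σ_{k ≥ 1} ⌊n / p^k⌋. For p = 41, n = 694, the terms are:
  ⌊694/41^1⌋ = ⌊694/41⌋ = 16
(the next term ⌊694/41^2⌋ = 0, terminating the sum). Summing: v_41(694!) = 16 = 16.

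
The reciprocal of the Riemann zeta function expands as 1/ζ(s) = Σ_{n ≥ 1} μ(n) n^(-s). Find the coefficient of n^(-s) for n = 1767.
μ(1767) = -1

Factor n = 1767 = 3 · 19 · 31. μ(n) = 0 if any exponent ≥ 2 (not squarefree); otherwise μ(n) = (−1)^{ω(n)} where ω(n) is the number of distinct prime factors. Applying: μ(1767) = -1.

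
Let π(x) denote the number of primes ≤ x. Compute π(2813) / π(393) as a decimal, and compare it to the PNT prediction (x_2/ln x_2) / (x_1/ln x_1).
π(2813)/π(393) = 409/77 ≈ 5.3117;  PNT prediction ≈ 5.3839.

π(393) = 77 and π(2813) = 409, so π(2813)/π(393) ≈ 5.3117. The PNT-predicted ratio is (2813/ln(2813)) / (393/ln(393)) ≈ 5.3839. The two agree to within a few percent, as expected.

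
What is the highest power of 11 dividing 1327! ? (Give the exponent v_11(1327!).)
v_11(1327!) = 130

Legendre's formula: v_p(n!) = Σ_{k ≥ 1} ⌊n / p^k⌋. For p = 11, n = 1327, the terms are:
  ⌊1327/11^1⌋ = ⌊1327/11⌋ = 120
  ⌊1327/11^2⌋ = ⌊1327/121⌋ = 10
(the next term ⌊1327/11^3⌋ = 0, terminating the sum). Summing: v_11(1327!) = 120 + 10 = 130.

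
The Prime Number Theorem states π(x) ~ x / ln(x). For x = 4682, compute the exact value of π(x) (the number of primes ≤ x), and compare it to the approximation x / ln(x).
π(4682) = 633;  x/ln(x) ≈ 553.99;  relative error ≈ 12.48%.

Directly count primes up to 4682: π(4682) = 633. The PNT approximation gives 4682/ln(4682) ≈ 4682/8.45148 ≈ 553.99. Relative error (π(x) − x/ln(x)) / π(x) ≈ 12.48%; the approximation is known to undercount slightly (Li(x) is a better estimate).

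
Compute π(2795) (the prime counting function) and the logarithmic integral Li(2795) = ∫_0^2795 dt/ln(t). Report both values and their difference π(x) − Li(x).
π(2795) = 406;  Li(2795) ≈ 417.04;  π(x) − Li(x) ≈ -11.04.

Direct count of primes ≤ 2795 gives π(2795) = 406. Numerical evaluation of the logarithmic integral gives Li(2795) ≈ 417.04. The difference π(x) − Li(x) ≈ -11.04 is typically negative for small/moderate x (Li(x) overestimates), though Littlewood's theorem shows this sign changes infinitely often.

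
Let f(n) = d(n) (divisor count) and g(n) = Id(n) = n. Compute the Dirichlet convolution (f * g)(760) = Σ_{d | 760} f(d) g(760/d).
(d * Id)(760) = 3822

Divisors of 760: [1, 2, 4, 5, 8, 10, 19, 20, 38, 40, 76, 95, 152, 190, 380, 760]. For each d | 760:
  d = 1: d(1) · Id(760/1) = 1 · 760 = 760
  d = 2: d(2) · Id(760/2) = 2 · 380 = 760
  d = 4: d(4) · Id(760/4) = 3 · 190 = 570
  d = 5: d(5) · Id(760/5) = 2 · 152 = 304
  d = 8: d(8) · Id(760/8) = 4 · 95 = 380
  d = 10: d(10) · Id(760/10) = 4 · 76 = 304
  d = 19: d(19) · Id(760/19) = 2 · 40 = 80
  d = 20: d(20) · Id(760/20) = 6 · 38 = 228
  d = 38: d(38) · Id(760/38) = 4 · 20 = 80
  d = 40: d(40) · Id(760/40) = 8 · 19 = 152
  d = 76: d(76) · Id(760/76) = 6 · 10 = 60
  d = 95: d(95) · Id(760/95) = 4 · 8 = 32
  d = 152: d(152) · Id(760/152) = 8 · 5 = 40
  d = 190: d(190) · Id(760/190) = 8 · 4 = 32
  d = 380: d(380) · Id(760/380) = 12 · 2 = 24
  d = 760: d(760) · Id(760/760) = 16 · 1 = 16
Summing: (d * Id)(760) = 760 + 760 + 570 + 304 + 380 + 304 + 80 + 228 + 80 + 152 + 60 + 32 + 40 + 32 + 24 + 16 = 3822.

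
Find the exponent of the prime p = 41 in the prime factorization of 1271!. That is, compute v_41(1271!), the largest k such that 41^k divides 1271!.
v_41(1271!) = 31

Legendre's formula: v_p(n!) = Σ_{k ≥ 1} ⌊n / p^k⌋. For p = 41, n = 1271, the terms are:
  ⌊1271/41^1⌋ = ⌊1271/41⌋ = 31
(the next term ⌊1271/41^2⌋ = 0, terminating the sum). Summing: v_41(1271!) = 31 = 31.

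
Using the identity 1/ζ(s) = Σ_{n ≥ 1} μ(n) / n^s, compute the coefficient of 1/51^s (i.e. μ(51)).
μ(51) = 1

Factor n = 51 = 3 · 17. μ(n) = 0 if any exponent ≥ 2 (not squarefree); otherwise μ(n) = (−1)^{ω(n)} where ω(n) is the number of distinct prime factors. Applying: μ(51) = 1.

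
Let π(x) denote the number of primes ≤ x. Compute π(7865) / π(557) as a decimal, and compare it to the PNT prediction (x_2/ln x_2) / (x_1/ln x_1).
π(7865)/π(557) = 992/102 ≈ 9.7255;  PNT prediction ≈ 9.9526.

π(557) = 102 and π(7865) = 992, so π(7865)/π(557) ≈ 9.7255. The PNT-predicted ratio is (7865/ln(7865)) / (557/ln(557)) ≈ 9.9526. The two agree to within a few percent, as expected.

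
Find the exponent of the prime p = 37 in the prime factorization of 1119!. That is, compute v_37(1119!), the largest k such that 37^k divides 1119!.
v_37(1119!) = 30

Legendre's formula: v_p(n!) = Σ_{k ≥ 1} ⌊n / p^k⌋. For p = 37, n = 1119, the terms are:
  ⌊1119/37^1⌋ = ⌊1119/37⌋ = 30
(the next term ⌊1119/37^2⌋ = 0, terminating the sum). Summing: v_37(1119!) = 30 = 30.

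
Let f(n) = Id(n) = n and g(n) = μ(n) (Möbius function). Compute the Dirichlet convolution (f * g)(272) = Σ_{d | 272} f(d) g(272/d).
(Id * μ)(272) = 128

Divisors of 272: [1, 2, 4, 8, 16, 17, 34, 68, 136, 272]. For each d | 272:
  d = 1: Id(1) · μ(272/1) = 1 · 0 = 0
  d = 2: Id(2) · μ(272/2) = 2 · 0 = 0
  d = 4: Id(4) · μ(272/4) = 4 · 0 = 0
  d = 8: Id(8) · μ(272/8) = 8 · 1 = 8
  d = 16: Id(16) · μ(272/16) = 16 · -1 = -16
  d = 17: Id(17) · μ(272/17) = 17 · 0 = 0
  d = 34: Id(34) · μ(272/34) = 34 · 0 = 0
  d = 68: Id(68) · μ(272/68) = 68 · 0 = 0
  d = 136: Id(136) · μ(272/136) = 136 · -1 = -136
  d = 272: Id(272) · μ(272/272) = 272 · 1 = 272
Summing: (Id * μ)(272) = 0 + 0 + 0 + 8 + -16 + 0 + 0 + 0 + -136 + 272 = 128.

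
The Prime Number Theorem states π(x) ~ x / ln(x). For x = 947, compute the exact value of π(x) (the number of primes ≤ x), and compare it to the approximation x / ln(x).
π(947) = 161;  x/ln(x) ≈ 138.18;  relative error ≈ 14.17%.

Directly count primes up to 947: π(947) = 161. The PNT approximation gives 947/ln(947) ≈ 947/6.85330 ≈ 138.18. Relative error (π(x) − x/ln(x)) / π(x) ≈ 14.17%; the approximation is known to undercount slightly (Li(x) is a better estimate).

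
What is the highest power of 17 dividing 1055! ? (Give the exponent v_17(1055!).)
v_17(1055!) = 65

Legendre's formula: v_p(n!) = Σ_{k ≥ 1} ⌊n / p^k⌋. For p = 17, n = 1055, the terms are:
  ⌊1055/17^1⌋ = ⌊1055/17⌋ = 62
  ⌊1055/17^2⌋ = ⌊1055/289⌋ = 3
(the next term ⌊1055/17^3⌋ = 0, terminating the sum). Summing: v_17(1055!) = 62 + 3 = 65.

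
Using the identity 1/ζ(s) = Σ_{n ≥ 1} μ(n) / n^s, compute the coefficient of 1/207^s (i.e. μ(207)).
μ(207) = 0

Factor n = 207 = 3^2 · 23. μ(n) = 0 if any exponent ≥ 2 (not squarefree); otherwise μ(n) = (−1)^{ω(n)} where ω(n) is the number of distinct prime factors. Applying: μ(207) = 0.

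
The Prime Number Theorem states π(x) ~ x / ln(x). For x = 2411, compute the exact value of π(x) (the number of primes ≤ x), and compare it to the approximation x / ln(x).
π(2411) = 358;  x/ln(x) ≈ 309.59;  relative error ≈ 13.52%.

Directly count primes up to 2411: π(2411) = 358. The PNT approximation gives 2411/ln(2411) ≈ 2411/7.78780 ≈ 309.59. Relative error (π(x) − x/ln(x)) / π(x) ≈ 13.52%; the approximation is known to undercount slightly (Li(x) is a better estimate).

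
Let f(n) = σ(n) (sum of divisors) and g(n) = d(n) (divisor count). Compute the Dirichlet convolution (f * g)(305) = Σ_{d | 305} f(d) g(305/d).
(σ * d)(305) = 512

Divisors of 305: [1, 5, 61, 305]. For each d | 305:
  d = 1: σ(1) · d(305/1) = 1 · 4 = 4
  d = 5: σ(5) · d(305/5) = 6 · 2 = 12
  d = 61: σ(61) · d(305/61) = 62 · 2 = 124
  d = 305: σ(305) · d(305/305) = 372 · 1 = 372
Summing: (σ * d)(305) = 4 + 12 + 124 + 372 = 512.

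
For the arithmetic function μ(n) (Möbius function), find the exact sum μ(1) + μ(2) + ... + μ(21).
Σ_{n ≤ 21} μ(n) = -2

Compute μ(n) for each 1 ≤ n ≤ 21: μ(1) = 1, μ(2) = -1, μ(3) = -1, μ(4) = 0, μ(5) = -1, μ(6) = 1, μ(7) = -1, μ(8) = 0, μ(9) = 0, μ(10) = 1, μ(11) = -1, μ(12) = 0, μ(13) = -1, μ(14) = 1, μ(15) = 1, μ(16) = 0, μ(17) = -1, μ(18) = 0, μ(19) = -1, μ(20) = 0, μ(21) = 1. Summing all 21 values: -2. (Mertens function M(x) = Σ_{n ≤ x} μ(n); on average M(x) should be small (PNT ⟺ M(x) = o(x)).)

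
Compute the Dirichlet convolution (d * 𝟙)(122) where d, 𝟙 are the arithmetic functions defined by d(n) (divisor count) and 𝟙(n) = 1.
(d * 𝟙)(122) = 9

Divisors of 122: [1, 2, 61, 122]. For each d | 122:
  d = 1: d(1) · 𝟙(122/1) = 1 · 1 = 1
  d = 2: d(2) · 𝟙(122/2) = 2 · 1 = 2
  d = 61: d(61) · 𝟙(122/61) = 2 · 1 = 2
  d = 122: d(122) · 𝟙(122/122) = 4 · 1 = 4
Summing: (d * 𝟙)(122) = 1 + 2 + 2 + 4 = 9.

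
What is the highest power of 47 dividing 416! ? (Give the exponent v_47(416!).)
v_47(416!) = 8

Legendre's formula: v_p(n!) = Σ_{k ≥ 1} ⌊n / p^k⌋. For p = 47, n = 416, the terms are:
  ⌊416/47^1⌋ = ⌊416/47⌋ = 8
(the next term ⌊416/47^2⌋ = 0, terminating the sum). Summing: v_47(416!) = 8 = 8.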